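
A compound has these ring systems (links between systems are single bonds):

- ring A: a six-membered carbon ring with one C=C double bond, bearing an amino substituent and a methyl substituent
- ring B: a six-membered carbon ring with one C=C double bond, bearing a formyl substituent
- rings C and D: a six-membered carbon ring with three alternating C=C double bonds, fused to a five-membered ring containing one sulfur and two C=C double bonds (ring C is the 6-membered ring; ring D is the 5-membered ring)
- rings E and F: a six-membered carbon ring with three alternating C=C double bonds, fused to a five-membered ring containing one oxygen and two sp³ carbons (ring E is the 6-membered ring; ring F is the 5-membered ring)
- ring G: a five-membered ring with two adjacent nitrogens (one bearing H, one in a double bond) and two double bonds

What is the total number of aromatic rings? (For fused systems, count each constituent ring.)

Ring A has four sp³ carbons, so it is not fully conjugated — not aromatic (cyclohexene).
Ring B has four sp³ carbons, so it is not fully conjugated — not aromatic (cyclohexene).
Rings C and D form a fused bicyclic system (with one sulfur) with 9 sp² atoms and 10 π electrons from ring double bonds plus a heteroatom lone pair. 10 = 4(2)+2, so the system is aromatic and both rings count as aromatic (benzothiophene).
Ring E is planar and fully conjugated; 3 ring double bonds give 6 π electrons. That satisfies 4n+2 with n=1, so ring E is aromatic (benzene ring).
Ring F has two sp³ carbons, so it is not fully conjugated — not aromatic (oxolane ring).
Ring G is planar and fully conjugated; 2 ring double bonds (4 π electrons) plus a heteroatom lone pair (2) give 6 π electrons. That satisfies 4n+2 with n=1, so ring G is aromatic (pyrazole).
Aromatic: C, D, E, G. Total: 4.

4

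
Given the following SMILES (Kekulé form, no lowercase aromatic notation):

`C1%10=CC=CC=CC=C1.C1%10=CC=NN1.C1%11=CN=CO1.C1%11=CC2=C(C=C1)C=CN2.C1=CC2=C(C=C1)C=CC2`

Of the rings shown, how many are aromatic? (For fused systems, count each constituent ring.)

The SMILES encodes an eight-membered carbon ring with four alternating C=C double bonds; a five-membered ring with two adjacent nitrogens (one bearing H, one in a double bond) and two double bonds; a five-membered ring with an oxygen at position 1 and a nitrogen at position 3 (in a C=N bond), with two double bonds; a six-membered carbon ring with three alternating C=C double bonds, fused to a five-membered ring containing one N–H nitrogen and two C=C double bonds; a six-membered carbon ring with three alternating C=C double bonds, fused to a five-membered carbon ring containing one C=C double bond and one sp³ carbon.
The 8-membered ring has only sp² ring atoms; a planar conformation would have a fully conjugated π system of 8 electrons. But 8 = 4(2), which is 4n not 4n+2, so it is not aromatic (cyclooctatetraene) — cyclooctatetraene distorts into a non-planar tub to avoid antiaromaticity.
The 5-membered ring with two adjacent nitrogens (one N–H, one =N–) has a continuous p-orbital overlap around the ring; 2 ring double bonds (4 π electrons) plus a heteroatom lone pair (2) give 6 π electrons. 6 = 4(1)+2, so it is aromatic (pyrazole).
The 5-membered ring with one oxygen and one =N– has a continuous p-orbital overlap around the ring; 2 ring double bonds (4 π electrons) plus a heteroatom lone pair (2) give 6 π electrons. Since 6 = 4n+2 (n=1), it is aromatic (oxazole).
The fused 6/5-membered bicyclic (with one N–H) is a single π system with 9 sp² atoms and 10 π electrons from ring double bonds plus a heteroatom lone pair. 10 = 4(2)+2, so the system is aromatic and both rings count as aromatic (indole).
The 6-membered ring is fully conjugated (every ring atom contributes a p orbital); 3 ring double bonds give 6 π electrons. 6 = 4(1)+2, so it is aromatic (benzene ring).
The 5-membered ring has one sp³ carbon, so it is not fully conjugated — not aromatic (cyclopentene ring).
5 of the 7 rings are aromatic. Total: 5.

5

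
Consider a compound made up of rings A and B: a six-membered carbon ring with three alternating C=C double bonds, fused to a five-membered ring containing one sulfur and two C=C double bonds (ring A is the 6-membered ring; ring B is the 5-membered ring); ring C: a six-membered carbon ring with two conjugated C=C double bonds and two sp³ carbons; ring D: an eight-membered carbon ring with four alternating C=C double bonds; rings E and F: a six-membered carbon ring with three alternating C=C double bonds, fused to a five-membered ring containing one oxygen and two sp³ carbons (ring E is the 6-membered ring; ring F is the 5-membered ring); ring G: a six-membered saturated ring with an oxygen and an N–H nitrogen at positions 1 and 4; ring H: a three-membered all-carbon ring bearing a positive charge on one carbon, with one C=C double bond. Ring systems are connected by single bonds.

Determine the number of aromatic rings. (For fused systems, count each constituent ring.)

Rings A and B form a fused bicyclic system (with one sulfur) with 9 sp² atoms and 10 π electrons from ring double bonds plus a heteroatom lone pair. 10 = 4(2)+2, so the system is aromatic and both rings count as aromatic (benzothiophene).
Ring C has two sp³ carbons, so it is not fully conjugated — not aromatic (1,3-cyclohexadiene).
Ring D has only sp² ring atoms; a planar conformation would have a fully conjugated π system of 8 electrons. But 8 = 4(2), which is 4n not 4n+2, so ring D is not aromatic (cyclooctatetraene) — cyclooctatetraene distorts into a non-planar tub to avoid antiaromaticity.
Ring E has a continuous p-orbital overlap around the ring; 3 ring double bonds give 6 π electrons. That satisfies 4n+2 with n=1, so ring E is aromatic (benzene ring).
Ring F has two sp³ carbons, so it is not fully conjugated — not aromatic (oxolane ring).
Ring G has only sp³ atoms, so it is not fully conjugated — not aromatic (morpholine).
Ring H is planar and fully conjugated; 1 ring double bond (2 π electrons) plus the carbocation's empty p orbital (0, but keeps the ring conjugated) give 2 π electrons. 2 = 4(0)+2, so ring H is aromatic (cyclopropenyl cation).
Aromatic: A, B, E, H. Total: 4.

4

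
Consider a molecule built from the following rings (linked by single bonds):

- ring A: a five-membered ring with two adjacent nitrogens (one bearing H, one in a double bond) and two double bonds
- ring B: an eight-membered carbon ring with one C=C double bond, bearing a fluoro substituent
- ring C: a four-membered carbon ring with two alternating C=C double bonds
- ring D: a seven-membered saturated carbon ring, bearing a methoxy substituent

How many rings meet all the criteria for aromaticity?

1

Ring A is fully conjugated (every ring atom contributes a p orbital); 2 ring double bonds (4 π electrons) plus a heteroatom lone pair (2) give 6 π electrons. Since 6 = 4n+2 (n=1), ring A is aromatic (pyrazole).
Ring B has six sp³ carbons, so it is not fully conjugated — not aromatic (cyclooctene).
Ring C has only sp² ring atoms; a planar conformation would have a fully conjugated π system of 4 electrons. But 4 = 4(1), which is 4n not 4n+2, so ring C is not aromatic (cyclobutadiene) — cyclobutadiene is antiaromatic and distorts to a rectangle.
Ring D has only sp³ atoms, so it is not fully conjugated — not aromatic (cycloheptane).
Aromatic: A. Total: 1.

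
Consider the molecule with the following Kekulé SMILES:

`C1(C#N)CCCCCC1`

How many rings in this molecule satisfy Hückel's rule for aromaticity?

The SMILES encodes a seven-membered saturated carbon ring.
The 7-membered ring has only sp³ atoms, so it is not fully conjugated — not aromatic (cycloheptane).

0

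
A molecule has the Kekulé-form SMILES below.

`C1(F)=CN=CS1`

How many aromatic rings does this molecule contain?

The SMILES encodes a five-membered ring with a sulfur at position 1 and a nitrogen at position 3 (in a C=N bond), with two double bonds.
The 5-membered ring with one sulfur and one =N– is planar and fully conjugated; 2 ring double bonds (4 π electrons) plus a heteroatom lone pair (2) give 6 π electrons. Since 6 = 4n+2 (n=1), it is aromatic (thiazole).

1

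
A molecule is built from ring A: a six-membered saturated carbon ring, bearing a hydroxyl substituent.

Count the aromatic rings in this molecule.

0

Ring A has only sp³ atoms, so it is not fully conjugated — not aromatic (cyclohexane).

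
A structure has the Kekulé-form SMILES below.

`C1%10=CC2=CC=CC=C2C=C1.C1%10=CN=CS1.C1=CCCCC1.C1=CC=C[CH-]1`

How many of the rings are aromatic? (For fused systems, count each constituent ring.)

The SMILES encodes two fused six-membered carbon rings, each with three alternating C=C double bonds; a five-membered ring with a sulfur at position 1 and a nitrogen at position 3 (in a C=N bond), with two double bonds; a six-membered carbon ring with one C=C double bond; a five-membered all-carbon ring bearing a negative charge on one carbon, with two C=C double bonds.
The fused 6/6-membered bicyclic is a single π system with 10 sp² atoms and 10 π electrons from ring double bonds. 10 = 4(2)+2, so the system is aromatic and both rings count as aromatic (naphthalene).
The 5-membered ring with one sulfur and one =N– is planar and fully conjugated; 2 ring double bonds (4 π electrons) plus a heteroatom lone pair (2) give 6 π electrons. That satisfies 4n+2 with n=1, so it is aromatic (thiazole).
The 6-membered ring has four sp³ carbons, so it is not fully conjugated — not aromatic (cyclohexene).
The 5-membered ring is planar and fully conjugated; 2 ring double bonds (4 π electrons) plus the carbanion lone pair (2) give 6 π electrons. Since 6 = 4n+2 (n=1), it is aromatic (cyclopentadienyl anion).
4 of the 5 rings are aromatic. Total: 4.

4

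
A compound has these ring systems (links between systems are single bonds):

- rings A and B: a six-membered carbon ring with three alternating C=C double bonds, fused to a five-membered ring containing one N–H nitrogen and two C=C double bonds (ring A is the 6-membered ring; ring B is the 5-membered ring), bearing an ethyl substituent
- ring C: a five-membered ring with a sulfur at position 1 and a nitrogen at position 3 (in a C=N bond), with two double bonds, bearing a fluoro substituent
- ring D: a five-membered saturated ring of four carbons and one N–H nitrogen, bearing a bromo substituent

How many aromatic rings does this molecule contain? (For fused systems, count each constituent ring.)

Rings A and B form a fused bicyclic system (with one N–H) with 9 sp² atoms and 10 π electrons from ring double bonds plus a heteroatom lone pair. 10 = 4(2)+2, so the system is aromatic and both rings count as aromatic (indole).
Ring C is fully conjugated (every ring atom contributes a p orbital); 2 ring double bonds (4 π electrons) plus a heteroatom lone pair (2) give 6 π electrons. That satisfies 4n+2 with n=1, so ring C is aromatic (thiazole).
Ring D has only sp³ atoms, so it is not fully conjugated — not aromatic (pyrrolidine).
Aromatic: A, B, C. Total: 3.

3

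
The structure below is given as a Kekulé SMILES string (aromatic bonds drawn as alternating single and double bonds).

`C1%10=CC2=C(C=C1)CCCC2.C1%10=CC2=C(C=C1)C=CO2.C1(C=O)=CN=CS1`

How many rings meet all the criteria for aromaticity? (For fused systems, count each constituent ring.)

The SMILES encodes a six-membered carbon ring with three alternating C=C double bonds, fused to a saturated six-membered carbon ring; a six-membered carbon ring with three alternating C=C double bonds, fused to a five-membered ring containing one oxygen and two C=C double bonds; a five-membered ring with a sulfur at position 1 and a nitrogen at position 3 (in a C=N bond), with two double bonds.
The 6-membered ring is fully conjugated (every ring atom contributes a p orbital); 3 ring double bonds give 6 π electrons. That satisfies 4n+2 with n=1, so it is aromatic (benzene ring).
The second 6-membered ring has four sp³ carbons, so it is not fully conjugated — not aromatic (cyclohexane ring).
The fused 6/5-membered bicyclic (with one oxygen) is a single π system with 9 sp² atoms and 10 π electrons from ring double bonds plus a heteroatom lone pair. 10 = 4(2)+2, so the system is aromatic and both rings count as aromatic (benzofuran).
The 5-membered ring with one sulfur and one =N– is fully conjugated (every ring atom contributes a p orbital); 2 ring double bonds (4 π electrons) plus a heteroatom lone pair (2) give 6 π electrons. That satisfies 4n+2 with n=1, so it is aromatic (thiazole).
4 of the 5 rings are aromatic. Total: 4.

4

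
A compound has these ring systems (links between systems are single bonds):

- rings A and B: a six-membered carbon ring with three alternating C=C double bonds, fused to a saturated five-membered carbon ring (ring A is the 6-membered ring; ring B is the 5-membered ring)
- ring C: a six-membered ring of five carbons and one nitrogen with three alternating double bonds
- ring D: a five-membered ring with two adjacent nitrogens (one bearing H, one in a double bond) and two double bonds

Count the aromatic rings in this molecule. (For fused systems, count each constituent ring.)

3

Ring A is planar and fully conjugated; 3 ring double bonds give 6 π electrons. 6 = 4(1)+2, so ring A is aromatic (benzene ring).
Ring B has three sp³ carbons, so it is not fully conjugated — not aromatic (cyclopentane ring).
Ring C has a continuous p-orbital overlap around the ring; 3 ring double bonds give 6 π electrons. 6 = 4(1)+2, so ring C is aromatic (pyridine).
Ring D is fully conjugated (every ring atom contributes a p orbital); 2 ring double bonds (4 π electrons) plus a heteroatom lone pair (2) give 6 π electrons. Since 6 = 4n+2 (n=1), ring D is aromatic (pyrazole).
Aromatic: A, C, D. Total: 3.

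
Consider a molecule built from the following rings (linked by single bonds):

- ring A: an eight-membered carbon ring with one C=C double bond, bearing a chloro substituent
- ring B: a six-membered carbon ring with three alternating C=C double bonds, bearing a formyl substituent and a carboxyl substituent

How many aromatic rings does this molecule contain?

1

Ring A has six sp³ carbons, so it is not fully conjugated — not aromatic (cyclooctene).
Ring B is fully conjugated (every ring atom contributes a p orbital); 3 ring double bonds give 6 π electrons. That satisfies 4n+2 with n=1, so ring B is aromatic (benzene).
Aromatic: B. Total: 1.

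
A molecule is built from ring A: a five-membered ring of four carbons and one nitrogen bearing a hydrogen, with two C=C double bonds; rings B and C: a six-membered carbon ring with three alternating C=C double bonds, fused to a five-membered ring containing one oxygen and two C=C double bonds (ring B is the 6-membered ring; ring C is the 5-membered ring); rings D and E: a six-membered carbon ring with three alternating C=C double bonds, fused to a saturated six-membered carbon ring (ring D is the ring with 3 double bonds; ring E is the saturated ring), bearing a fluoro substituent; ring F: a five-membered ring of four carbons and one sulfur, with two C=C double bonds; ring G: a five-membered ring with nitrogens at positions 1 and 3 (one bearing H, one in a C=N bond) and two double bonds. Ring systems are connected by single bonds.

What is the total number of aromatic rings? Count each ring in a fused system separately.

Ring A is fully conjugated (every ring atom contributes a p orbital); 2 ring double bonds (4 π electrons) plus a heteroatom lone pair (2) give 6 π electrons. Since 6 = 4n+2 (n=1), ring A is aromatic (pyrrole).
Rings B and C form a fused bicyclic system (with one oxygen) with 9 sp² atoms and 10 π electrons from ring double bonds plus a heteroatom lone pair. 10 = 4(2)+2, so the system is aromatic and both rings count as aromatic (benzofuran).
Ring D is planar and fully conjugated; 3 ring double bonds give 6 π electrons. Since 6 = 4n+2 (n=1), ring D is aromatic (benzene ring).
Ring E has four sp³ carbons, so it is not fully conjugated — not aromatic (cyclohexane ring).
Ring F has a continuous p-orbital overlap around the ring; 2 ring double bonds (4 π electrons) plus a heteroatom lone pair (2) give 6 π electrons. That satisfies 4n+2 with n=1, so ring F is aromatic (thiophene).
Ring G is planar and fully conjugated; 2 ring double bonds (4 π electrons) plus a heteroatom lone pair (2) give 6 π electrons. 6 = 4(1)+2, so ring G is aromatic (imidazole).
Aromatic: A, B, C, D, F, G. Total: 6.

6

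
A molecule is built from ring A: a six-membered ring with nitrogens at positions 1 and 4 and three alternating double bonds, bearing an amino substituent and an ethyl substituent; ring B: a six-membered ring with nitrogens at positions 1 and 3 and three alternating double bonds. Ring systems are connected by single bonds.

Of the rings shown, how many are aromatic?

Ring A is fully conjugated (every ring atom contributes a p orbital); 3 ring double bonds give 6 π electrons. 6 = 4(1)+2, so ring A is aromatic (pyrazine).
Ring B is fully conjugated (every ring atom contributes a p orbital); 3 ring double bonds give 6 π electrons. 6 = 4(1)+2, so ring B is aromatic (pyrimidine).
Aromatic: A, B. Total: 2.

2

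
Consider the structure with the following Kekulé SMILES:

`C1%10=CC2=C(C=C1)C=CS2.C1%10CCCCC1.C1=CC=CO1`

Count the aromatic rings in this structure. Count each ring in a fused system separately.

The SMILES encodes a six-membered carbon ring with three alternating C=C double bonds, fused to a five-membered ring containing one sulfur and two C=C double bonds; a six-membered saturated carbon ring; a five-membered ring of four carbons and one oxygen, with two C=C double bonds.
The fused 6/5-membered bicyclic (with one sulfur) is a single π system with 9 sp² atoms and 10 π electrons from ring double bonds plus a heteroatom lone pair. 10 = 4(2)+2, so the system is aromatic and both rings count as aromatic (benzothiophene).
The 6-membered ring has only sp³ atoms, so it is not fully conjugated — not aromatic (cyclohexane).
The 5-membered ring with one oxygen is planar and fully conjugated; 2 ring double bonds (4 π electrons) plus a heteroatom lone pair (2) give 6 π electrons. Since 6 = 4n+2 (n=1), it is aromatic (furan).
3 of the 4 rings are aromatic. Total: 3.

3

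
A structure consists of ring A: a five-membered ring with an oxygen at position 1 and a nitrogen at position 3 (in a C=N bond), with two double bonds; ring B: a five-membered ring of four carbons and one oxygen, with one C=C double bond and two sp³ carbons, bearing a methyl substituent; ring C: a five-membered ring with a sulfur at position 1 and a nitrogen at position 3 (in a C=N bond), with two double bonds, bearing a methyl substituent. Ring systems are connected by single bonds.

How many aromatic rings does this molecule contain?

Ring A is planar and fully conjugated; 2 ring double bonds (4 π electrons) plus a heteroatom lone pair (2) give 6 π electrons. 6 = 4(1)+2, so ring A is aromatic (oxazole).
Ring B has two sp³ carbons, so it is not fully conjugated — not aromatic (2,3-dihydrofuran).
Ring C is fully conjugated (every ring atom contributes a p orbital); 2 ring double bonds (4 π electrons) plus a heteroatom lone pair (2) give 6 π electrons. That satisfies 4n+2 with n=1, so ring C is aromatic (thiazole).
Aromatic: A, C. Total: 2.

2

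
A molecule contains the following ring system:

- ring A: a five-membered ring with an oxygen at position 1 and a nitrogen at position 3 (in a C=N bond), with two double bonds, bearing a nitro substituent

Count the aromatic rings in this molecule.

1

Ring A is fully conjugated (every ring atom contributes a p orbital); 2 ring double bonds (4 π electrons) plus a heteroatom lone pair (2) give 6 π electrons. 6 = 4(1)+2, so ring A is aromatic (oxazole).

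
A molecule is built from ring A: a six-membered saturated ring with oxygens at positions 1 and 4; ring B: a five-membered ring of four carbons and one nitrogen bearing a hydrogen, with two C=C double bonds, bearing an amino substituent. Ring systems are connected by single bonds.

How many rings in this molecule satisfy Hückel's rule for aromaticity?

Ring A has only sp³ atoms, so it is not fully conjugated — not aromatic (1,4-dioxane).
Ring B is fully conjugated (every ring atom contributes a p orbital); 2 ring double bonds (4 π electrons) plus a heteroatom lone pair (2) give 6 π electrons. Since 6 = 4n+2 (n=1), ring B is aromatic (pyrrole).
Aromatic: B. Total: 1.

1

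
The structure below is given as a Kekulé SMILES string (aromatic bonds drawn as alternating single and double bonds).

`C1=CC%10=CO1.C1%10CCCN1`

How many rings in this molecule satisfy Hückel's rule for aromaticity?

The SMILES encodes a five-membered ring of four carbons and one oxygen, with two C=C double bonds; a five-membered saturated ring of four carbons and one N–H nitrogen.
The 5-membered ring with one oxygen has a continuous p-orbital overlap around the ring; 2 ring double bonds (4 π electrons) plus a heteroatom lone pair (2) give 6 π electrons. 6 = 4(1)+2, so it is aromatic (furan).
The 5-membered ring with one N–H has only sp³ atoms, so it is not fully conjugated — not aromatic (pyrrolidine).
1 of the 2 rings is aromatic. Total: 1.

1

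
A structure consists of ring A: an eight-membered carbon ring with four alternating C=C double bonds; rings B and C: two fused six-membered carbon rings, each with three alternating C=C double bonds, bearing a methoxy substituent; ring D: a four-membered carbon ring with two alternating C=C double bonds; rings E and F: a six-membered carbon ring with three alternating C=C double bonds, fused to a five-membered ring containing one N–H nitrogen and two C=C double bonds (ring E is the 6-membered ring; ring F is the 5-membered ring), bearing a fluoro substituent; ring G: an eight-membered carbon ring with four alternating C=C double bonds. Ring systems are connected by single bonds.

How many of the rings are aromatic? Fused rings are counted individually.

Ring A has only sp² ring atoms; a planar conformation would have a fully conjugated π system of 8 electrons. But 8 = 4(2), which is 4n not 4n+2, so ring A is not aromatic (cyclooctatetraene) — cyclooctatetraene distorts into a non-planar tub to avoid antiaromaticity.
Rings B and C form a fused bicyclic system with 10 sp² atoms and 10 π electrons from ring double bonds. 10 = 4(2)+2, so the system is aromatic and both rings count as aromatic (naphthalene).
Ring D has only sp² ring atoms; a planar conformation would have a fully conjugated π system of 4 electrons. But 4 = 4(1), which is 4n not 4n+2, so ring D is not aromatic (cyclobutadiene) — cyclobutadiene is antiaromatic and distorts to a rectangle.
Rings E and F form a fused bicyclic system (with one N–H) with 9 sp² atoms and 10 π electrons from ring double bonds plus a heteroatom lone pair. 10 = 4(2)+2, so the system is aromatic and both rings count as aromatic (indole).
Ring G has only sp² ring atoms; a planar conformation would have a fully conjugated π system of 8 electrons. But 8 = 4(2), which is 4n not 4n+2, so ring G is not aromatic (cyclooctatetraene) — cyclooctatetraene distorts into a non-planar tub to avoid antiaromaticity.
Aromatic: B, C, E, F. Total: 4.

4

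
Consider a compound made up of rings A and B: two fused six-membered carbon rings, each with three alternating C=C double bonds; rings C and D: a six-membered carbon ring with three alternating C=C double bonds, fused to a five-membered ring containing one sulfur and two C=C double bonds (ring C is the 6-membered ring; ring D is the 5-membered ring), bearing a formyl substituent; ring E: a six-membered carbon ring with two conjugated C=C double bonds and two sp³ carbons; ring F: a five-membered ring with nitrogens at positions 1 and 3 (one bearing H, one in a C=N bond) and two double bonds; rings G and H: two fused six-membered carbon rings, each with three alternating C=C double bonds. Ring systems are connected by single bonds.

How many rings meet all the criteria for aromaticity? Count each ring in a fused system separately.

7

Rings A and B form a fused bicyclic system with 10 sp² atoms and 10 π electrons from ring double bonds. 10 = 4(2)+2, so the system is aromatic and both rings count as aromatic (naphthalene).
Rings C and D form a fused bicyclic system (with one sulfur) with 9 sp² atoms and 10 π electrons from ring double bonds plus a heteroatom lone pair. 10 = 4(2)+2, so the system is aromatic and both rings count as aromatic (benzothiophene).
Ring E has two sp³ carbons, so it is not fully conjugated — not aromatic (1,3-cyclohexadiene).
Ring F is planar and fully conjugated; 2 ring double bonds (4 π electrons) plus a heteroatom lone pair (2) give 6 π electrons. That satisfies 4n+2 with n=1, so ring F is aromatic (imidazole).
Rings G and H form a fused bicyclic system with 10 sp² atoms and 10 π electrons from ring double bonds. 10 = 4(2)+2, so the system is aromatic and both rings count as aromatic (naphthalene).
Aromatic: A, B, C, D, F, G, H. Total: 7.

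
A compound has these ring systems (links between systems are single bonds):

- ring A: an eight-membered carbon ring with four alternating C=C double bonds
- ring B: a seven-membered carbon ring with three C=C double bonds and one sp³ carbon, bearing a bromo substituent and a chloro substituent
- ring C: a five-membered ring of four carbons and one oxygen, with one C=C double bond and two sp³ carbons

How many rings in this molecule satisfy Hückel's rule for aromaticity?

Ring A has only sp² ring atoms; a planar conformation would have a fully conjugated π system of 8 electrons. But 8 = 4(2), which is 4n not 4n+2, so ring A is not aromatic (cyclooctatetraene) — cyclooctatetraene distorts into a non-planar tub to avoid antiaromaticity.
Ring B has one sp³ carbon, so it is not fully conjugated — not aromatic (cycloheptatriene).
Ring C has two sp³ carbons, so it is not fully conjugated — not aromatic (2,3-dihydrofuran).
No ring is aromatic. Total: 0.

0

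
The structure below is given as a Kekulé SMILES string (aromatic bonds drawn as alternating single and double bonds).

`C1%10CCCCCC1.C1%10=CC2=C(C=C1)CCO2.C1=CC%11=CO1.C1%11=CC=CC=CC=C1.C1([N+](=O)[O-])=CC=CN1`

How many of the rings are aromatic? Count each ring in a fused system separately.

3

The SMILES encodes a seven-membered saturated carbon ring; a six-membered carbon ring with three alternating C=C double bonds, fused to a five-membered ring containing one oxygen and two sp³ carbons; a five-membered ring of four carbons and one oxygen, with two C=C double bonds; an eight-membered carbon ring with four alternating C=C double bonds; a five-membered ring of four carbons and one nitrogen bearing a hydrogen, with two C=C double bonds.
The 7-membered ring has only sp³ atoms, so it is not fully conjugated — not aromatic (cycloheptane).
The 6-membered ring is fully conjugated (every ring atom contributes a p orbital); 3 ring double bonds give 6 π electrons. Since 6 = 4n+2 (n=1), it is aromatic (benzene ring).
The 5-membered ring with one oxygen has two sp³ carbons, so it is not fully conjugated — not aromatic (oxolane ring).
The second 5-membered ring with one oxygen is fully conjugated (every ring atom contributes a p orbital); 2 ring double bonds (4 π electrons) plus a heteroatom lone pair (2) give 6 π electrons. 6 = 4(1)+2, so it is aromatic (furan).
The 8-membered ring has only sp² ring atoms; a planar conformation would have a fully conjugated π system of 8 electrons. But 8 = 4(2), which is 4n not 4n+2, so it is not aromatic (cyclooctatetraene) — cyclooctatetraene distorts into a non-planar tub to avoid antiaromaticity.
The 5-membered ring with one N–H is fully conjugated (every ring atom contributes a p orbital); 2 ring double bonds (4 π electrons) plus a heteroatom lone pair (2) give 6 π electrons. That satisfies 4n+2 with n=1, so it is aromatic (pyrrole).
3 of the 6 rings are aromatic. Total: 3.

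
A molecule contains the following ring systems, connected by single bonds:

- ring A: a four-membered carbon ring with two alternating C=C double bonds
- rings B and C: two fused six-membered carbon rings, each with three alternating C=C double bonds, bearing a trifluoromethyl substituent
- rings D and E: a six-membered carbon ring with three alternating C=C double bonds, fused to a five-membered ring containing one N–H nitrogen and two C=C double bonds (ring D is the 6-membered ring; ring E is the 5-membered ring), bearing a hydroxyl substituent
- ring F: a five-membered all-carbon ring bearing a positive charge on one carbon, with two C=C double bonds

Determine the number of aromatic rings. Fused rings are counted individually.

4

Ring A has only sp² ring atoms; a planar conformation would have a fully conjugated π system of 4 electrons. But 4 = 4(1), which is 4n not 4n+2, so ring A is not aromatic (cyclobutadiene) — cyclobutadiene is antiaromatic and distorts to a rectangle.
Rings B and C form a fused bicyclic system with 10 sp² atoms and 10 π electrons from ring double bonds. 10 = 4(2)+2, so the system is aromatic and both rings count as aromatic (naphthalene).
Rings D and E form a fused bicyclic system (with one N–H) with 9 sp² atoms and 10 π electrons from ring double bonds plus a heteroatom lone pair. 10 = 4(2)+2, so the system is aromatic and both rings count as aromatic (indole).
Ring F has only sp² ring atoms; a planar conformation would have a fully conjugated π system of 4 electrons. But 4 = 4(1), which is 4n not 4n+2, so ring F is not aromatic (cyclopentadienyl cation).
Aromatic: B, C, D, E. Total: 4.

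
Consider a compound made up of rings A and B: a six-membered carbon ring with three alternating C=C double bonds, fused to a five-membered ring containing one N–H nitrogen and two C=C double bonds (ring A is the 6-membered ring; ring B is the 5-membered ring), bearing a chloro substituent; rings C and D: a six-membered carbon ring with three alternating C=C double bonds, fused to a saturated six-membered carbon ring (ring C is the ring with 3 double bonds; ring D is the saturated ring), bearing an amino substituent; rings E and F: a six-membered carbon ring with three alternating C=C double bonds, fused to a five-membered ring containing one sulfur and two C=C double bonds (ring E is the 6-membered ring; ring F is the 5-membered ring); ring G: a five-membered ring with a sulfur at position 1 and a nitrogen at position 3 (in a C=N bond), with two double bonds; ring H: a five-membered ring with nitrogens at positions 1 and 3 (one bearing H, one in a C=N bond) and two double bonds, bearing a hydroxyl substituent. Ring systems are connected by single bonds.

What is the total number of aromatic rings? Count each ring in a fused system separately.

7

Rings A and B form a fused bicyclic system (with one N–H) with 9 sp² atoms and 10 π electrons from ring double bonds plus a heteroatom lone pair. 10 = 4(2)+2, so the system is aromatic and both rings count as aromatic (indole).
Ring C is fully conjugated (every ring atom contributes a p orbital); 3 ring double bonds give 6 π electrons. 6 = 4(1)+2, so ring C is aromatic (benzene ring).
Ring D has four sp³ carbons, so it is not fully conjugated — not aromatic (cyclohexane ring).
Rings E and F form a fused bicyclic system (with one sulfur) with 9 sp² atoms and 10 π electrons from ring double bonds plus a heteroatom lone pair. 10 = 4(2)+2, so the system is aromatic and both rings count as aromatic (benzothiophene).
Ring G has a continuous p-orbital overlap around the ring; 2 ring double bonds (4 π electrons) plus a heteroatom lone pair (2) give 6 π electrons. Since 6 = 4n+2 (n=1), ring G is aromatic (thiazole).
Ring H is planar and fully conjugated; 2 ring double bonds (4 π electrons) plus a heteroatom lone pair (2) give 6 π electrons. That satisfies 4n+2 with n=1, so ring H is aromatic (imidazole).
Aromatic: A, B, C, E, F, G, H. Total: 7.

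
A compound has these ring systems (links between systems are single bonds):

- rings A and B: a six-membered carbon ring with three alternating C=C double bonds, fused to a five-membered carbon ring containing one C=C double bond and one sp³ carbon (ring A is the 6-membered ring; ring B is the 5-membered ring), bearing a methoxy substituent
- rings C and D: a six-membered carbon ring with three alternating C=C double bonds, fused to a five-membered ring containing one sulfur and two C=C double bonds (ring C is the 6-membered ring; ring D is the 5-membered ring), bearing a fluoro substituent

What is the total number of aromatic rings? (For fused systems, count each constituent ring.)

3

Ring A has a continuous p-orbital overlap around the ring; 3 ring double bonds give 6 π electrons. Since 6 = 4n+2 (n=1), ring A is aromatic (benzene ring).
Ring B has one sp³ carbon, so it is not fully conjugated — not aromatic (cyclopentene ring).
Rings C and D form a fused bicyclic system (with one sulfur) with 9 sp² atoms and 10 π electrons from ring double bonds plus a heteroatom lone pair. 10 = 4(2)+2, so the system is aromatic and both rings count as aromatic (benzothiophene).
Aromatic: A, C, D. Total: 3.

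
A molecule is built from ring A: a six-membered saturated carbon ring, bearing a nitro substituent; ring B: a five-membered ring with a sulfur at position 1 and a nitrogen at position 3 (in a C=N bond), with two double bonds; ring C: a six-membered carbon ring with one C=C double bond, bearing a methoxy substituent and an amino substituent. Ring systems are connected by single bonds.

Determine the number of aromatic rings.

Ring A has only sp³ atoms, so it is not fully conjugated — not aromatic (cyclohexane).
Ring B has a continuous p-orbital overlap around the ring; 2 ring double bonds (4 π electrons) plus a heteroatom lone pair (2) give 6 π electrons. Since 6 = 4n+2 (n=1), ring B is aromatic (thiazole).
Ring C has four sp³ carbons, so it is not fully conjugated — not aromatic (cyclohexene).
Aromatic: B. Total: 1.

1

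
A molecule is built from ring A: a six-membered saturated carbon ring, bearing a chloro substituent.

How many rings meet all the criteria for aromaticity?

0

Ring A has only sp³ atoms, so it is not fully conjugated — not aromatic (cyclohexane).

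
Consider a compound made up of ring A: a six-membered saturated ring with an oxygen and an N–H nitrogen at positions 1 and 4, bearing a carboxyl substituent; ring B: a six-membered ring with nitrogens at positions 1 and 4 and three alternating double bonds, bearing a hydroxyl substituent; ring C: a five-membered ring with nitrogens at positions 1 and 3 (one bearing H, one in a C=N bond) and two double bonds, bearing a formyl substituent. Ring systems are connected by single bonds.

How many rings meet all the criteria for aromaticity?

2

Ring A has only sp³ atoms, so it is not fully conjugated — not aromatic (morpholine).
Ring B is planar and fully conjugated; 3 ring double bonds give 6 π electrons. That satisfies 4n+2 with n=1, so ring B is aromatic (pyrazine).
Ring C is fully conjugated (every ring atom contributes a p orbital); 2 ring double bonds (4 π electrons) plus a heteroatom lone pair (2) give 6 π electrons. Since 6 = 4n+2 (n=1), ring C is aromatic (imidazole).
Aromatic: B, C. Total: 2.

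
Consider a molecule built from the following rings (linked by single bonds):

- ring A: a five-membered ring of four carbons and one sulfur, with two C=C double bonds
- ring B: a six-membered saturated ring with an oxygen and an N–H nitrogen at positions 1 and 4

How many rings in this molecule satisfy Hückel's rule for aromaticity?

1

Ring A is planar and fully conjugated; 2 ring double bonds (4 π electrons) plus a heteroatom lone pair (2) give 6 π electrons. Since 6 = 4n+2 (n=1), ring A is aromatic (thiophene).
Ring B has only sp³ atoms, so it is not fully conjugated — not aromatic (morpholine).
Aromatic: A. Total: 1.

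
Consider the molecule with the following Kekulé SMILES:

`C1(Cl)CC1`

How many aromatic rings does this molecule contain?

0

The SMILES encodes a three-membered saturated carbon ring.
The 3-membered ring has only sp³ atoms, so it is not fully conjugated — not aromatic (cyclopropane).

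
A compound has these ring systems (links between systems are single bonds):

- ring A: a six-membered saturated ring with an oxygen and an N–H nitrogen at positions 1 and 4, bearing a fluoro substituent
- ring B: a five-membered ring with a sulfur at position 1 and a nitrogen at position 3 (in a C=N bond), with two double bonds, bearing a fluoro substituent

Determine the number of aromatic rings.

1

Ring A has only sp³ atoms, so it is not fully conjugated — not aromatic (morpholine).
Ring B has a continuous p-orbital overlap around the ring; 2 ring double bonds (4 π electrons) plus a heteroatom lone pair (2) give 6 π electrons. 6 = 4(1)+2, so ring B is aromatic (thiazole).
Aromatic: B. Total: 1.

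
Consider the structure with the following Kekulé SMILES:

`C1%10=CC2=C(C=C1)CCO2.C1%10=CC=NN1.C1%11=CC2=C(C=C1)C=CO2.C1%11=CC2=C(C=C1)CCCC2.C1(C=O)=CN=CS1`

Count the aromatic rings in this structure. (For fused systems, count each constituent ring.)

The SMILES encodes a six-membered carbon ring with three alternating C=C double bonds, fused to a five-membered ring containing one oxygen and two sp³ carbons; a five-membered ring with two adjacent nitrogens (one bearing H, one in a double bond) and two double bonds; a six-membered carbon ring with three alternating C=C double bonds, fused to a five-membered ring containing one oxygen and two C=C double bonds; a six-membered carbon ring with three alternating C=C double bonds, fused to a saturated six-membered carbon ring; a five-membered ring with a sulfur at position 1 and a nitrogen at position 3 (in a C=N bond), with two double bonds.
The 6-membered ring is fully conjugated (every ring atom contributes a p orbital); 3 ring double bonds give 6 π electrons. 6 = 4(1)+2, so it is aromatic (benzene ring).
The 5-membered ring with one oxygen has two sp³ carbons, so it is not fully conjugated — not aromatic (oxolane ring).
The 5-membered ring with two adjacent nitrogens (one N–H, one =N–) is fully conjugated (every ring atom contributes a p orbital); 2 ring double bonds (4 π electrons) plus a heteroatom lone pair (2) give 6 π electrons. That satisfies 4n+2 with n=1, so it is aromatic (pyrazole).
The fused 6/5-membered bicyclic (with one oxygen) is a single π system with 9 sp² atoms and 10 π electrons from ring double bonds plus a heteroatom lone pair. 10 = 4(2)+2, so the system is aromatic and both rings count as aromatic (benzofuran).
The second 6-membered ring is fully conjugated (every ring atom contributes a p orbital); 3 ring double bonds give 6 π electrons. That satisfies 4n+2 with n=1, so it is aromatic (benzene ring).
The third 6-membered ring has four sp³ carbons, so it is not fully conjugated — not aromatic (cyclohexane ring).
The 5-membered ring with one sulfur and one =N– has a continuous p-orbital overlap around the ring; 2 ring double bonds (4 π electrons) plus a heteroatom lone pair (2) give 6 π electrons. 6 = 4(1)+2, so it is aromatic (thiazole).
6 of the 8 rings are aromatic. Total: 6.

6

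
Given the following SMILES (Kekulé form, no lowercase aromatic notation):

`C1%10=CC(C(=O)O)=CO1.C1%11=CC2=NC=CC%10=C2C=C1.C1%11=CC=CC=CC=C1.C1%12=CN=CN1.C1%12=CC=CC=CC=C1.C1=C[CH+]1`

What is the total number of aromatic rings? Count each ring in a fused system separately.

5

The SMILES encodes a five-membered ring of four carbons and one oxygen, with two C=C double bonds; two fused six-membered rings, each with three alternating double bonds; one ring is all carbon and the other has one ring nitrogen; an eight-membered carbon ring with four alternating C=C double bonds; a five-membered ring with nitrogens at positions 1 and 3 (one bearing H, one in a C=N bond) and two double bonds; an eight-membered carbon ring with four alternating C=C double bonds; a three-membered all-carbon ring bearing a positive charge on one carbon, with one C=C double bond.
The 5-membered ring with one oxygen has a continuous p-orbital overlap around the ring; 2 ring double bonds (4 π electrons) plus a heteroatom lone pair (2) give 6 π electrons. Since 6 = 4n+2 (n=1), it is aromatic (furan).
The fused 6/6-membered bicyclic (with one nitrogen) is a single π system with 10 sp² atoms and 10 π electrons from ring double bonds. 10 = 4(2)+2, so the system is aromatic and both rings count as aromatic (quinoline).
The 8-membered ring has only sp² ring atoms; a planar conformation would have a fully conjugated π system of 8 electrons. But 8 = 4(2), which is 4n not 4n+2, so it is not aromatic (cyclooctatetraene) — cyclooctatetraene distorts into a non-planar tub to avoid antiaromaticity.
The 5-membered ring with two nitrogens (one N–H, one =N–) is fully conjugated (every ring atom contributes a p orbital); 2 ring double bonds (4 π electrons) plus a heteroatom lone pair (2) give 6 π electrons. 6 = 4(1)+2, so it is aromatic (imidazole).
The second 8-membered ring has only sp² ring atoms; a planar conformation would have a fully conjugated π system of 8 electrons. But 8 = 4(2), which is 4n not 4n+2, so it is not aromatic (cyclooctatetraene) — cyclooctatetraene distorts into a non-planar tub to avoid antiaromaticity.
The 3-membered ring is fully conjugated (every ring atom contributes a p orbital); 1 ring double bond (2 π electrons) plus the carbocation's empty p orbital (0, but keeps the ring conjugated) give 2 π electrons. Since 2 = 4n+2 (n=0), it is aromatic (cyclopropenyl cation).
5 of the 7 rings are aromatic. Total: 5.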